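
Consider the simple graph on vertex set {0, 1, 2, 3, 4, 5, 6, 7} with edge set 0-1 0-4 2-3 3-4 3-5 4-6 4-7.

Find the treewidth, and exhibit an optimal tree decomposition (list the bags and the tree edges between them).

The largest bag has 2 vertices, giving width 1; this decomposition certifies tw(G) ≤ 1. G has an edge, so its treewidth is at least 1. Hence tw(G) = 1 exactly.

Treewidth 1.
One optimal decomposition is:
Bags: B1 = {2, 3}  B2 = {3, 4}  B3 = {0, 4}  B4 = {4, 7}  B5 = {3, 5}  B6 = {4, 6}  B7 = {0, 1}
Tree: B1–B2, B2–B3, B3–B4, B2–B5, B3–B6, B3–B7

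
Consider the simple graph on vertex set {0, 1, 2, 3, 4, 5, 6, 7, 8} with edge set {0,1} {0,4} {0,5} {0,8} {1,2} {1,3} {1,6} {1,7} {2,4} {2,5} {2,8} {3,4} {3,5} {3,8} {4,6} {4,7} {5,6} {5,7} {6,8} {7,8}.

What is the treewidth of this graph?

4

A width-4 tree decomposition is:
Bags: B1 = {0, 1, 4, 5, 8}  B2 = {1, 3, 4, 5, 8}  B3 = {1, 4, 5, 7, 8}  B4 = {1, 4, 5, 6, 8}  B5 = {1, 2, 4, 5, 8}
Tree: B1–B2, B2–B3, B3–B4, B4–B5
Each bag holds 5 vertices, so the decomposition has width 4, which upper-bounds the treewidth. For the lower bound: the 5 vertex sets {0,1}, {3,4}, {5,7}, {8}, {6} are disjoint, each induces a connected subgraph, and every pair is joined by at least one edge of G. Contracting each set to a single vertex therefore yields K_{5} as a minor, and since treewidth is minor-monotone, tw(G) ≥ tw(K_{5}) = 4. Hence tw(G) = 4 exactly.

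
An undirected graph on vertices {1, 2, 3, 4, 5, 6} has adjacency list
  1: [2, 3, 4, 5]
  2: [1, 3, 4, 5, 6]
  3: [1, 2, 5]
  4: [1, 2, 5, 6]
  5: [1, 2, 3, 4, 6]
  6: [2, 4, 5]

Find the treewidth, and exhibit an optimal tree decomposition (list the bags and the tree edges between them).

Each bag holds 4 vertices, so the decomposition has width 3, which upper-bounds the treewidth. Conversely, {1, 2, 3, 5} is a clique of size 4, and the vertices of any clique must share a bag in every tree decomposition; so some bag has ≥ 4 vertices and tw(G) ≥ 3. Therefore the treewidth is 3.

Treewidth 3.
Bags: B1 = {1, 2, 3, 5}  B2 = {1, 2, 4, 5}  B3 = {2, 4, 5, 6}
Tree: B1–B2, B2–B3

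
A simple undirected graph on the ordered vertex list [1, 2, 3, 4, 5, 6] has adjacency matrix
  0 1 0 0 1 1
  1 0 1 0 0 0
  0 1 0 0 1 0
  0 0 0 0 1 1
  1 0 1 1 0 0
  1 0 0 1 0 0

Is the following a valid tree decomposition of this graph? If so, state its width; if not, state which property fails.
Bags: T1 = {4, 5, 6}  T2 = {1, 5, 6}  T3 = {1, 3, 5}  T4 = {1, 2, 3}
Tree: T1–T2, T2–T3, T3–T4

Every vertex of G appears in some bag (union = {1, 2, 3, 4, 5, 6}); every edge is covered by a bag; and for each vertex v the set of bags containing v is connected in the bag tree. The decomposition is therefore valid. The largest bag has 3 vertices, so the width is 2.

Yes; width 2.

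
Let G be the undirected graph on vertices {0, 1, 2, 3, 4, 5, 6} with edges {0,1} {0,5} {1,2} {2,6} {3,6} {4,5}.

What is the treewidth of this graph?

1

A width-1 tree decomposition is:
Bags: B1 = {3, 6}  B2 = {2, 6}  B3 = {1, 2}  B4 = {0, 1}  B5 = {0, 5}  B6 = {4, 5}
Tree: B1–B2, B2–B3, B3–B4, B4–B5, B5–B6
Each bag holds 2 vertices, so the decomposition has width 1, which upper-bounds the treewidth. Any graph with an edge has treewidth ≥ 1, and G has the edge 3–6. Therefore the treewidth is 1.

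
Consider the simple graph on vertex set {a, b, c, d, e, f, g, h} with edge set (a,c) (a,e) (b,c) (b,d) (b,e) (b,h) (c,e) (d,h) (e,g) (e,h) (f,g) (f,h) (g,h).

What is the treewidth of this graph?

A width-2 tree decomposition is:
Bags: B1 = {e, g, h}  B2 = {b, e, h}  B3 = {b, c, e}  B4 = {b, d, h}  B5 = {f, g, h}  B6 = {a, c, e}
Tree: B1–B2, B2–B3, B2–B4, B1–B5, B3–B6
Every bag has size at most 3, so the width is 3 − 1 = 2 and tw(G) ≤ 2. For the lower bound, the 3 vertices {b, d, h} are pairwise adjacent, and any tree decomposition puts a clique entirely inside one bag — forcing width ≥ 2. The upper and lower bounds meet at 2, so that is the treewidth.

2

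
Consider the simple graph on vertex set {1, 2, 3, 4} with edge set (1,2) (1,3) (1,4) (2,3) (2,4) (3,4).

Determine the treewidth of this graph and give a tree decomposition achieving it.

With just one bag of size 4, the width is 4 − 1 = 3, so tw(G) ≤ 3. On the other hand G contains the 4-clique {1, 2, 3, 4}. A clique must lie in a single bag of any decomposition, so no decomposition can have width below 3. The upper and lower bounds meet at 3, so that is the treewidth.

Treewidth 3.
Bags: B1 = {1, 2, 3, 4}
Tree: (single bag)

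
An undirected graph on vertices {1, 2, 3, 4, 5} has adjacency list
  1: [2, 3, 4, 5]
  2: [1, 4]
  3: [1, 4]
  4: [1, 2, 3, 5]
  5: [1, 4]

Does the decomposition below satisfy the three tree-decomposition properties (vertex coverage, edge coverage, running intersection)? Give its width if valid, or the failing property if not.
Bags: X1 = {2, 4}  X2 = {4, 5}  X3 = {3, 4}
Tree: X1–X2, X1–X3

A tree decomposition must satisfy three properties: every vertex lies in some bag; for every edge, both endpoints lie together in some bag; and for every vertex, the bags containing it form a connected subtree. Here vertex 1 appears in no bag, so the decomposition is invalid.

No — vertex 1 appears in no bag.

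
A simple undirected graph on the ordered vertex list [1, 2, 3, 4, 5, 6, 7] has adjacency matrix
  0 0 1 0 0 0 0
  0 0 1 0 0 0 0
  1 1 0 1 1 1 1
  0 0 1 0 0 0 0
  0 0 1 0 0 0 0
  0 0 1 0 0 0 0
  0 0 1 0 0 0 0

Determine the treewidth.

A width-1 tree decomposition is:
Bags: B1 = {3, 7}  B2 = {3, 5}  B3 = {3, 4}  B4 = {1, 3}  B5 = {2, 3}  B6 = {3, 6}
Tree: B1–B2, B1–B3, B2–B4, B1–B5, B2–B6
Each bag holds 2 vertices, so the decomposition has width 1, which upper-bounds the treewidth. Since G has at least one edge (e.g. 3–7), it is not an edgeless graph, so tw(G) ≥ 1. Therefore the treewidth is 1.

1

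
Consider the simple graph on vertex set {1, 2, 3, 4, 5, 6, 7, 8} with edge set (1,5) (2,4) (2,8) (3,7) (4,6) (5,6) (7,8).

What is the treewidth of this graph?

1

A width-1 tree decomposition is:
Bags: B1 = {1, 5}  B2 = {5, 6}  B3 = {4, 6}  B4 = {2, 4}  B5 = {2, 8}  B6 = {7, 8}  B7 = {3, 7}
Tree: B1–B2, B2–B3, B3–B4, B4–B5, B5–B6, B6–B7
The largest bag has 2 vertices, giving width 1; this decomposition certifies tw(G) ≤ 1. Any graph with an edge has treewidth ≥ 1, and G has the edge 1–5. Therefore the treewidth is 1.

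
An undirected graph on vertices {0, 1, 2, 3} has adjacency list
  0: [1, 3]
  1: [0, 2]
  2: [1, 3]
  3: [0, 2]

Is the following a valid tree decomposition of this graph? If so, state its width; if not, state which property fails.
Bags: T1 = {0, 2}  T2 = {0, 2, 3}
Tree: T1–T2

A tree decomposition must satisfy three properties: every vertex lies in some bag; for every edge, both endpoints lie together in some bag; and for every vertex, the bags containing it form a connected subtree. Here vertex 1 appears in no bag, so the decomposition is invalid.

No — vertex 1 appears in no bag.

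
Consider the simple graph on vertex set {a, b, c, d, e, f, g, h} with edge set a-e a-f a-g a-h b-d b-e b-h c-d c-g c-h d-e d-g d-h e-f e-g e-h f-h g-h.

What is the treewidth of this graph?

3

A width-3 tree decomposition is:
Bags: B1 = {a, e, f, h}  B2 = {a, e, g, h}  B3 = {d, e, g, h}  B4 = {b, d, e, h}  B5 = {c, d, g, h}
Tree: B1–B2, B2–B3, B3–B4, B3–B5
Each bag holds 4 vertices, so the decomposition has width 3, which upper-bounds the treewidth. For the lower bound, the 4 vertices {d, e, g, h} are pairwise adjacent, and any tree decomposition puts a clique entirely inside one bag — forcing width ≥ 3. Hence tw(G) = 3 exactly.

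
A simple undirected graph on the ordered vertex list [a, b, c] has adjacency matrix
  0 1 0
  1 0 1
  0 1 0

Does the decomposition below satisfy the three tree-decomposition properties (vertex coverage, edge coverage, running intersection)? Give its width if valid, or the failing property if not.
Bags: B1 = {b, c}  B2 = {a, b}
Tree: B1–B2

Every vertex of G appears in some bag (union = {a, b, c}); every edge is covered by a bag; and for each vertex v the set of bags containing v is connected in the bag tree. The decomposition is therefore valid. The largest bag has 2 vertices, so the width is 1.

Yes; width 1.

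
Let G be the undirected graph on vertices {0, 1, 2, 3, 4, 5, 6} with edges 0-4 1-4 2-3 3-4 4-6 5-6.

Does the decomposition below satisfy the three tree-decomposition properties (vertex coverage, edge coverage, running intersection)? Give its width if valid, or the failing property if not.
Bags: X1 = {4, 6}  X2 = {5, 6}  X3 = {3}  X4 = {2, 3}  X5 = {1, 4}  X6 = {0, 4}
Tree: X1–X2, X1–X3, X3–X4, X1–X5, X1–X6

No — edge (4,3) lies in no bag.

A tree decomposition must satisfy three properties: every vertex lies in some bag; for every edge, both endpoints lie together in some bag; and for every vertex, the bags containing it form a connected subtree. Here edge (4,3) lies in no bag, so the decomposition is invalid.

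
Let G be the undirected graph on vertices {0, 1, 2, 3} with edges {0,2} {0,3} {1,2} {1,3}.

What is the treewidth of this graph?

A width-2 tree decomposition is:
Bags: B1 = {0, 1, 2}  B2 = {0, 1, 3}
Tree: B1–B2
The largest bag has 3 vertices, giving width 2; this decomposition certifies tw(G) ≤ 2. For the lower bound, G contains the cycle 1–2–0–3–1, so G is not a forest; only forests have treewidth ≤ 1, hence tw(G) ≥ 2. The upper and lower bounds meet at 2, so that is the treewidth.

2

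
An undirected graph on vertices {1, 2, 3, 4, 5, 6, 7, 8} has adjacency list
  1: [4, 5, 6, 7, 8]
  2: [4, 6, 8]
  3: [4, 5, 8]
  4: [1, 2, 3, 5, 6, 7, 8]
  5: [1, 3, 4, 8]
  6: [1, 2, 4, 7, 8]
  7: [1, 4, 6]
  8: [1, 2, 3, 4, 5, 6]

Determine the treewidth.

3

A width-3 tree decomposition is:
Bags: B1 = {3, 4, 5, 8}  B2 = {1, 4, 5, 8}  B3 = {1, 4, 6, 8}  B4 = {2, 4, 6, 8}  B5 = {1, 4, 6, 7}
Tree: B1–B2, B2–B3, B3–B4, B3–B5
Each bag holds 4 vertices, so the decomposition has width 3, which upper-bounds the treewidth. Conversely, {1, 4, 5, 8} is a clique of size 4, and the vertices of any clique must share a bag in every tree decomposition; so some bag has ≥ 4 vertices and tw(G) ≥ 3. Therefore the treewidth is 3.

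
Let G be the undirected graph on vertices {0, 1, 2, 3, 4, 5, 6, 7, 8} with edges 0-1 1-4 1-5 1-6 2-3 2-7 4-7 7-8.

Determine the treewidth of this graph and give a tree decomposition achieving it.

Treewidth 1.
One optimal decomposition is:
Bags: B1 = {1, 6}  B2 = {1, 4}  B3 = {4, 7}  B4 = {7, 8}  B5 = {1, 5}  B6 = {2, 7}  B7 = {2, 3}  B8 = {0, 1}
Tree: B1–B2, B2–B3, B3–B4, B2–B5, B3–B6, B6–B7, B2–B8

Every bag has size at most 2, so the width is 2 − 1 = 1 and tw(G) ≤ 1. Any graph with an edge has treewidth ≥ 1, and G has the edge 6–1. The upper and lower bounds meet at 1, so that is the treewidth.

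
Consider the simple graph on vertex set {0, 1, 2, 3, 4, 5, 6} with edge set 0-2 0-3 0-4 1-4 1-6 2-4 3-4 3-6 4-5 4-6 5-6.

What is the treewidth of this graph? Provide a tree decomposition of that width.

Each bag holds 3 vertices, so the decomposition has width 2, which upper-bounds the treewidth. Conversely, {0, 2, 4} is a clique of size 3, and the vertices of any clique must share a bag in every tree decomposition; so some bag has ≥ 3 vertices and tw(G) ≥ 2. Hence tw(G) = 2 exactly.

Treewidth 2.
One optimal decomposition is:
Bags: B1 = {1, 4, 6}  B2 = {3, 4, 6}  B3 = {0, 3, 4}  B4 = {4, 5, 6}  B5 = {0, 2, 4}
Tree: B1–B2, B2–B3, B1–B4, B3–B5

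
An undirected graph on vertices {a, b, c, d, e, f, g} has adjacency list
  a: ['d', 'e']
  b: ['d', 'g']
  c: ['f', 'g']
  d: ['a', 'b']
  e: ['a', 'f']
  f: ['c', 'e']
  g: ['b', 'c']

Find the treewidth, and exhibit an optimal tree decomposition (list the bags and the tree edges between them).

Treewidth 2.
One such decomposition:
Bags: B1 = {a, b, d}  B2 = {a, b, g}  B3 = {a, c, g}  B4 = {a, c, f}  B5 = {a, e, f}
Tree: B1–B2, B2–B3, B3–B4, B4–B5

Each bag holds 3 vertices, so the decomposition has width 2, which upper-bounds the treewidth. The edges a–d–b–g–c–f–e–a form a cycle, so G is not a tree and its treewidth is at least 2. Therefore the treewidth is 2.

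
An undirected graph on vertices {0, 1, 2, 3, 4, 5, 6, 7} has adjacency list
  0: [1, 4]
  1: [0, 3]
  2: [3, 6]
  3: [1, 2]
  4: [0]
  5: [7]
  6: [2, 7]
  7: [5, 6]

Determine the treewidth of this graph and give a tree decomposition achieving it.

The largest bag has 2 vertices, giving width 1; this decomposition certifies tw(G) ≤ 1. G has an edge, so its treewidth is at least 1. Therefore the treewidth is 1.

Treewidth 1.
Bags: B1 = {5, 7}  B2 = {6, 7}  B3 = {2, 6}  B4 = {2, 3}  B5 = {1, 3}  B6 = {0, 1}  B7 = {0, 4}
Tree: B1–B2, B2–B3, B3–B4, B4–B5, B5–B6, B6–B7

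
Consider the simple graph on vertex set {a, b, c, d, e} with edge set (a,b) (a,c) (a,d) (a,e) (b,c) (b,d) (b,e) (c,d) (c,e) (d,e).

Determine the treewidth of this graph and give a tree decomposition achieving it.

A single bag containing all 5 vertices is trivially a valid decomposition of width 4. For the lower bound, the 5 vertices {a, b, c, d, e} are pairwise adjacent, and any tree decomposition puts a clique entirely inside one bag — forcing width ≥ 4. Therefore the treewidth is 4.

Treewidth 4.
One optimal decomposition is:
Bags: B1 = {a, b, c, d, e}
Tree: (single bag)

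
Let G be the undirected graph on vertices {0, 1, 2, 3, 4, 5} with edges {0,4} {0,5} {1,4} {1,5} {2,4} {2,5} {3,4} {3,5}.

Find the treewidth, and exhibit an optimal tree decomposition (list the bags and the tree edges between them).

The largest bag has 3 vertices, giving width 2; this decomposition certifies tw(G) ≤ 2. Since 4–0–5–3–4 is a cycle in G, G is not acyclic. Forests are exactly the graphs of treewidth ≤ 1, so tw(G) ≥ 2. Hence tw(G) = 2 exactly.

Treewidth 2.
One such decomposition:
Bags: B1 = {0, 4, 5}  B2 = {3, 4, 5}  B3 = {2, 4, 5}  B4 = {1, 4, 5}
Tree: B1–B2, B2–B3, B3–B4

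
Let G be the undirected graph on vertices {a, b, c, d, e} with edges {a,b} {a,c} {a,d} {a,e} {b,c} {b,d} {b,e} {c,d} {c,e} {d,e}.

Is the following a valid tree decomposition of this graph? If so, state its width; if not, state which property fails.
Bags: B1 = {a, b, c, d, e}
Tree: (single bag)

Checking the three conditions: (i) the bags cover all of {a, b, c, d, e}; (ii) for each edge, some bag contains both endpoints; (iii) the bags containing any fixed vertex form a subtree. All hold, so the decomposition is valid with width 5 − 1 = 4.

Yes; width 4.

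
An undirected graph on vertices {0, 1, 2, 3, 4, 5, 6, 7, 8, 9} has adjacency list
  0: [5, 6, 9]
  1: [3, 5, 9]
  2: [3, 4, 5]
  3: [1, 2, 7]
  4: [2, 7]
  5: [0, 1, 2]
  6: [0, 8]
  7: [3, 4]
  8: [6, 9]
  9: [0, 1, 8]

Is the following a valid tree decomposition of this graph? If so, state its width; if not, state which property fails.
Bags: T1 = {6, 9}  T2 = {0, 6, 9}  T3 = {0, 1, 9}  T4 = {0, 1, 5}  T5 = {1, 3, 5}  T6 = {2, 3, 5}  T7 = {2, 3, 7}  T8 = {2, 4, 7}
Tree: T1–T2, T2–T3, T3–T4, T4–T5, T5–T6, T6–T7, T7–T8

No — vertex 8 appears in no bag.

A tree decomposition must satisfy three properties: every vertex lies in some bag; for every edge, both endpoints lie together in some bag; and for every vertex, the bags containing it form a connected subtree. Here vertex 8 appears in no bag, so the decomposition is invalid.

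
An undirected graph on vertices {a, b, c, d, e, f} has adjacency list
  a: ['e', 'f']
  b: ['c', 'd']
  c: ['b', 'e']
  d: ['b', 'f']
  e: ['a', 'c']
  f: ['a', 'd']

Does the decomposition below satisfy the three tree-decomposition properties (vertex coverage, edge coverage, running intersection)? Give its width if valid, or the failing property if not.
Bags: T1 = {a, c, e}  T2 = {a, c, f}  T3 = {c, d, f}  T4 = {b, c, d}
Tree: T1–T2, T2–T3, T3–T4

Yes; width 2.

Vertex coverage: the bags together contain {a, b, c, d, e, f}, the full vertex set. Edge coverage: each edge of G has both endpoints in at least one bag. Running intersection: for every vertex, the bags containing it form a connected subtree. All three properties hold, so this is a valid tree decomposition of width max|bag| − 1 = 2, and hence tw(G) ≤ 2.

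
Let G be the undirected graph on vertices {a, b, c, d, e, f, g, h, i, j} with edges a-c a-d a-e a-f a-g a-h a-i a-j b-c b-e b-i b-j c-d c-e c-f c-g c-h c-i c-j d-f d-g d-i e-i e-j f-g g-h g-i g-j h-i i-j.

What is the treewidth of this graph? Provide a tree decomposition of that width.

Each bag holds 5 vertices, so the decomposition has width 4, which upper-bounds the treewidth. For the lower bound, the 5 vertices {a, c, d, f, g} are pairwise adjacent, and any tree decomposition puts a clique entirely inside one bag — forcing width ≥ 4. Therefore the treewidth is 4.

Treewidth 4.
One optimal decomposition is:
Bags: B1 = {a, c, e, i, j}  B2 = {a, c, g, i, j}  B3 = {a, c, d, g, i}  B4 = {a, c, d, f, g}  B5 = {b, c, e, i, j}  B6 = {a, c, g, h, i}
Tree: B1–B2, B2–B3, B3–B4, B1–B5, B3–B6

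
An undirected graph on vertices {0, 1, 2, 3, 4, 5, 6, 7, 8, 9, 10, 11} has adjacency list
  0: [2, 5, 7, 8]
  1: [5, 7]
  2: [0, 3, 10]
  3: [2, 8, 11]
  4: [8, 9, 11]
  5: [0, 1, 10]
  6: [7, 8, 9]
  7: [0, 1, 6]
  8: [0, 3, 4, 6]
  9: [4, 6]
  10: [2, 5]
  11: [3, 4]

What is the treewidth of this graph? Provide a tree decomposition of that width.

The largest bag has 4 vertices, giving width 3; this decomposition certifies tw(G) ≤ 3. For the lower bound: the 4 vertex sets {4,9,11}, {3}, {8}, {0,2,6,7} are disjoint, each induces a connected subgraph, and every pair is joined by at least one edge of G. Contracting each set to a single vertex therefore yields K_{4} as a minor, and since treewidth is minor-monotone, tw(G) ≥ tw(K_{4}) = 3. Combining the bounds, tw(G) = 3.

Treewidth 3.
One optimal decomposition is:
Bags: B1 = {3, 4, 9, 11}  B2 = {3, 4, 8, 9}  B3 = {3, 6, 8, 9}  B4 = {2, 3, 6, 8}  B5 = {0, 2, 6, 8}  B6 = {0, 2, 6, 7}  B7 = {0, 2, 7, 10}  B8 = {0, 5, 7, 10}  B9 = {1, 5, 7, 10}
Tree: B1–B2, B2–B3, B3–B4, B4–B5, B5–B6, B6–B7, B7–B8, B8–B9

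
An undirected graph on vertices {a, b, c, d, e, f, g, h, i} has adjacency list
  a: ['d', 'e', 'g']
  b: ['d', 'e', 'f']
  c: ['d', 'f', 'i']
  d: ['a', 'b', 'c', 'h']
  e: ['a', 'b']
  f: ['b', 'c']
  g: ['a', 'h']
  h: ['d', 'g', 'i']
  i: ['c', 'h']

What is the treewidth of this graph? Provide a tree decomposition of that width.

Treewidth 3.
One such decomposition:
Bags: B1 = {c, f, h, i}  B2 = {c, d, f, h}  B3 = {b, d, f, h}  B4 = {b, d, g, h}  B5 = {a, b, d, g}  B6 = {a, b, e, g}
Tree: B1–B2, B2–B3, B3–B4, B4–B5, B5–B6

Every bag has size at most 4, so the width is 4 − 1 = 3 and tw(G) ≤ 3. For the lower bound: the 4 vertex sets {c,f,i}, {h}, {d}, {a,b,e,g} are disjoint, each induces a connected subgraph, and every pair is joined by at least one edge of G. Contracting each set to a single vertex therefore yields K_{4} as a minor, and since treewidth is minor-monotone, tw(G) ≥ tw(K_{4}) = 3. Therefore the treewidth is 3.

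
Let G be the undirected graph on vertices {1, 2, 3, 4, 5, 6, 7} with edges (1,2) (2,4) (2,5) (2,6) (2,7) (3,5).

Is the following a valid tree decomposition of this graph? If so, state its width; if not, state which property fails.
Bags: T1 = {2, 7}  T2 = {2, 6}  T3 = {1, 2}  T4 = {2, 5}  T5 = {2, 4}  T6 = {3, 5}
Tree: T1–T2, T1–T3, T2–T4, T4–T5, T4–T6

Vertex coverage: the bags together contain {1, 2, 3, 4, 5, 6, 7}, the full vertex set. Edge coverage: each edge of G has both endpoints in at least one bag. Running intersection: for every vertex, the bags containing it form a connected subtree. All three properties hold, so this is a valid tree decomposition of width max|bag| − 1 = 1, and hence tw(G) ≤ 1.

Yes; width 1.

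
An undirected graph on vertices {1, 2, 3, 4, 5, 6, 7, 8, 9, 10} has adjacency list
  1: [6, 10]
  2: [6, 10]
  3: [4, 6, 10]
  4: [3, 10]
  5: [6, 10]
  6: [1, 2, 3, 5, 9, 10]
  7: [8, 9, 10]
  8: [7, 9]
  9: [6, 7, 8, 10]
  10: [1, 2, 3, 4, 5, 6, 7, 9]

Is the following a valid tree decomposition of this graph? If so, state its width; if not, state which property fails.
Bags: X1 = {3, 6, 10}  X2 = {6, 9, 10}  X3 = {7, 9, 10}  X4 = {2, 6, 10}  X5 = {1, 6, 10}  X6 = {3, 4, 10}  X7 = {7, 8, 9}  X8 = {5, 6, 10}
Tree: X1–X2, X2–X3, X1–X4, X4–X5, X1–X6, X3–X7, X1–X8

Yes; width 2.

Every vertex of G appears in some bag (union = {1, 2, 3, 4, 5, 6, 7, 8, 9, 10}); every edge is covered by a bag; and for each vertex v the set of bags containing v is connected in the bag tree. The decomposition is therefore valid. The largest bag has 3 vertices, so the width is 2.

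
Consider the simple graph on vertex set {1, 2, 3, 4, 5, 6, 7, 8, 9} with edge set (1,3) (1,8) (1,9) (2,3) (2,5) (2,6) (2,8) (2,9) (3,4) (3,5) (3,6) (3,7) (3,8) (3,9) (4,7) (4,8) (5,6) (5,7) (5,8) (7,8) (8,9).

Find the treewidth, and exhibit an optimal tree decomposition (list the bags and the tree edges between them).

Every bag has size at most 4, so the width is 4 − 1 = 3 and tw(G) ≤ 3. On the other hand G contains the 4-clique {1, 3, 8, 9}. A clique must lie in a single bag of any decomposition, so no decomposition can have width below 3. Therefore the treewidth is 3.

Treewidth 3.
One such decomposition:
Bags: B1 = {2, 3, 5, 8}  B2 = {2, 3, 8, 9}  B3 = {3, 5, 7, 8}  B4 = {3, 4, 7, 8}  B5 = {2, 3, 5, 6}  B6 = {1, 3, 8, 9}
Tree: B1–B2, B1–B3, B3–B4, B1–B5, B2–B6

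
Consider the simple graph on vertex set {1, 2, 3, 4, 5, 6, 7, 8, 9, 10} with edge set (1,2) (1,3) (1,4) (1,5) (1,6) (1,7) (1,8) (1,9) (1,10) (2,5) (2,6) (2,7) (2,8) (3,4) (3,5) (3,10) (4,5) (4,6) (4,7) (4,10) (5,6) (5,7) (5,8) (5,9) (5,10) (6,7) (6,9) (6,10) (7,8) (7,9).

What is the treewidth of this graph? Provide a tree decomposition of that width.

Every bag has size at most 5, so the width is 5 − 1 = 4 and tw(G) ≤ 4. For the lower bound, the 5 vertices {1, 2, 5, 7, 8} are pairwise adjacent, and any tree decomposition puts a clique entirely inside one bag — forcing width ≥ 4. Therefore the treewidth is 4.

Treewidth 4.
One such decomposition:
Bags: B1 = {1, 4, 5, 6, 7}  B2 = {1, 5, 6, 7, 9}  B3 = {1, 2, 5, 6, 7}  B4 = {1, 4, 5, 6, 10}  B5 = {1, 3, 4, 5, 10}  B6 = {1, 2, 5, 7, 8}
Tree: B1–B2, B1–B3, B1–B4, B4–B5, B3–B6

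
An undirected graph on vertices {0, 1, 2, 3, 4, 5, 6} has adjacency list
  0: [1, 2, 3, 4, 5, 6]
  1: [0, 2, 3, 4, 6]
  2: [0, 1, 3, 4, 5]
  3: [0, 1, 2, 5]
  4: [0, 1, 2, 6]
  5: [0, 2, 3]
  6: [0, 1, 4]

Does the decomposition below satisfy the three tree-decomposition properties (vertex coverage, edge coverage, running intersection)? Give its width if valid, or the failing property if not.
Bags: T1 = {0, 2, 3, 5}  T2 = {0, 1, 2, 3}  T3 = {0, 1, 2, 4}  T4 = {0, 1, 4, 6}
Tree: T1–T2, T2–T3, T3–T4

Yes; width 3.

Checking the three conditions: (i) the bags cover all of {0, 1, 2, 3, 4, 5, 6}; (ii) for each edge, some bag contains both endpoints; (iii) the bags containing any fixed vertex form a subtree. All hold, so the decomposition is valid with width 4 − 1 = 3.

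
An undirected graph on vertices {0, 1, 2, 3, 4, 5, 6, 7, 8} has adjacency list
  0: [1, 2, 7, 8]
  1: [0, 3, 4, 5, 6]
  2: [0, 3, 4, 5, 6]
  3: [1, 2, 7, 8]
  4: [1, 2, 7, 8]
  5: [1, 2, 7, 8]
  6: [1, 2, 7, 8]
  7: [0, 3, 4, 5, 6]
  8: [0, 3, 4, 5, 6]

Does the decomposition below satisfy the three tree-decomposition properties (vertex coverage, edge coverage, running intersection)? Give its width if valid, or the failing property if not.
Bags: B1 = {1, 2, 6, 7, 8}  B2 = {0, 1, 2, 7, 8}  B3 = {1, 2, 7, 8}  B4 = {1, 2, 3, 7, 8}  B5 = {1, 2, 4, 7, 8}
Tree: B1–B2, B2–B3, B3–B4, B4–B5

A tree decomposition must satisfy three properties: every vertex lies in some bag; for every edge, both endpoints lie together in some bag; and for every vertex, the bags containing it form a connected subtree. Here vertex 5 appears in no bag, so the decomposition is invalid.

No — vertex 5 appears in no bag.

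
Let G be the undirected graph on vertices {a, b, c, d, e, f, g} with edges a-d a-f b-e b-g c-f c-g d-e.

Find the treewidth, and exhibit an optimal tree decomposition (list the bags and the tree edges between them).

Every bag has size at most 3, so the width is 3 − 1 = 2 and tw(G) ≤ 2. The edges b–e–d–a–f–c–g–b form a cycle, so G is not a tree and its treewidth is at least 2. Combining the bounds, tw(G) = 2.

Treewidth 2.
One optimal decomposition is:
Bags: B1 = {b, d, e}  B2 = {a, b, d}  B3 = {a, b, f}  B4 = {b, c, f}  B5 = {b, c, g}
Tree: B1–B2, B2–B3, B3–B4, B4–B5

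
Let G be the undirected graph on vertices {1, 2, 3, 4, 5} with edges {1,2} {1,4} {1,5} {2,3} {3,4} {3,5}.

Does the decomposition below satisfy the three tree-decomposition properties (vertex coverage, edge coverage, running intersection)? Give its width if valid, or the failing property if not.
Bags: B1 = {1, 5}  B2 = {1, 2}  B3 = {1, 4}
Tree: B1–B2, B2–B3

No — vertex 3 appears in no bag.

A tree decomposition must satisfy three properties: every vertex lies in some bag; for every edge, both endpoints lie together in some bag; and for every vertex, the bags containing it form a connected subtree. Here vertex 3 appears in no bag, so the decomposition is invalid.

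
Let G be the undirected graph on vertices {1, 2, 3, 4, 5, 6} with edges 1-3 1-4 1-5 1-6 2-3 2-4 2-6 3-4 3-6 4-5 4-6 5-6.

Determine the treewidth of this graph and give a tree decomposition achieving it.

Every bag has size at most 4, so the width is 4 − 1 = 3 and tw(G) ≤ 3. On the other hand G contains the 4-clique {1, 3, 4, 6}. A clique must lie in a single bag of any decomposition, so no decomposition can have width below 3. Therefore the treewidth is 3.

Treewidth 3.
One such decomposition:
Bags: B1 = {1, 3, 4, 6}  B2 = {2, 3, 4, 6}  B3 = {1, 4, 5, 6}
Tree: B1–B2, B1–B3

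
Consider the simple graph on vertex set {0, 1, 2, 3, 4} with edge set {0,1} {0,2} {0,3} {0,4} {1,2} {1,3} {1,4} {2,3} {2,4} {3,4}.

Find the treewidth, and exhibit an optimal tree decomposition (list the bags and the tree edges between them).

Treewidth 4.
One optimal decomposition is:
Bags: B1 = {0, 1, 2, 3, 4}
Tree: (single bag)

A single bag containing all 5 vertices is trivially a valid decomposition of width 4. For the lower bound, the 5 vertices {0, 1, 2, 3, 4} are pairwise adjacent, and any tree decomposition puts a clique entirely inside one bag — forcing width ≥ 4. Hence tw(G) = 4 exactly.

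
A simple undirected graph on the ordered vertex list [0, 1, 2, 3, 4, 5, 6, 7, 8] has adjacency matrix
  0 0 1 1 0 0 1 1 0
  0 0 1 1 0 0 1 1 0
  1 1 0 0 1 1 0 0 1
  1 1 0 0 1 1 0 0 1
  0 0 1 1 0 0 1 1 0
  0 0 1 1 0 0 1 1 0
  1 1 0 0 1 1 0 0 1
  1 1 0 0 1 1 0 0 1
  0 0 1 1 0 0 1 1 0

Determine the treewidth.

A width-4 tree decomposition is:
Bags: B1 = {1, 2, 3, 6, 7}  B2 = {2, 3, 5, 6, 7}  B3 = {2, 3, 4, 6, 7}  B4 = {2, 3, 6, 7, 8}  B5 = {0, 2, 3, 6, 7}
Tree: B1–B2, B2–B3, B3–B4, B4–B5
The largest bag has 5 vertices, giving width 4; this decomposition certifies tw(G) ≤ 4. For the lower bound: the 5 vertex sets {1,2}, {5,6}, {4,7}, {3}, {8} are disjoint, each induces a connected subgraph, and every pair is joined by at least one edge of G. Contracting each set to a single vertex therefore yields K_{5} as a minor, and since treewidth is minor-monotone, tw(G) ≥ tw(K_{5}) = 4. Therefore the treewidth is 4.

4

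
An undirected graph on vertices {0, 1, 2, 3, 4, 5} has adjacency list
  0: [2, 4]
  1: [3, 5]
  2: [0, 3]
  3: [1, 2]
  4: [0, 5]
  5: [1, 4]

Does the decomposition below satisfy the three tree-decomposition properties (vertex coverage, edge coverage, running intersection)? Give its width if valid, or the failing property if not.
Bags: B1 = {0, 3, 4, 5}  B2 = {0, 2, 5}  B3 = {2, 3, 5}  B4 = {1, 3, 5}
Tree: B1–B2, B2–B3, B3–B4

No — bags containing vertex 3 are not connected in the tree.

A tree decomposition must satisfy three properties: every vertex lies in some bag; for every edge, both endpoints lie together in some bag; and for every vertex, the bags containing it form a connected subtree. Here bags containing vertex 3 are not connected in the tree, so the decomposition is invalid.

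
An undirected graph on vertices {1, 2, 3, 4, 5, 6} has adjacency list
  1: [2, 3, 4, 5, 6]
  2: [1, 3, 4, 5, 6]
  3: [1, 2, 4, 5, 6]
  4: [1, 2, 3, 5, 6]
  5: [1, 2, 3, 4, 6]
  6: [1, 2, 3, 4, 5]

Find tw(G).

A width-5 tree decomposition is:
Bags: B1 = {1, 2, 3, 4, 5, 6}
Tree: (single bag)
A single bag containing all 6 vertices is trivially a valid decomposition of width 5. For the lower bound, the 6 vertices {1, 2, 3, 4, 5, 6} are pairwise adjacent, and any tree decomposition puts a clique entirely inside one bag — forcing width ≥ 5. Therefore the treewidth is 5.

5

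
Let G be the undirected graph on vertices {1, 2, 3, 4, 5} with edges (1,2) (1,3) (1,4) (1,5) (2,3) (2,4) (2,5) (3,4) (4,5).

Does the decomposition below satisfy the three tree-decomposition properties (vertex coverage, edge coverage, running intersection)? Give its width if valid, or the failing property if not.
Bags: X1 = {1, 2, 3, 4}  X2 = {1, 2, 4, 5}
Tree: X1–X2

Yes; width 3.

Every vertex of G appears in some bag (union = {1, 2, 3, 4, 5}); every edge is covered by a bag; and for each vertex v the set of bags containing v is connected in the bag tree. The decomposition is therefore valid. The largest bag has 4 vertices, so the width is 3.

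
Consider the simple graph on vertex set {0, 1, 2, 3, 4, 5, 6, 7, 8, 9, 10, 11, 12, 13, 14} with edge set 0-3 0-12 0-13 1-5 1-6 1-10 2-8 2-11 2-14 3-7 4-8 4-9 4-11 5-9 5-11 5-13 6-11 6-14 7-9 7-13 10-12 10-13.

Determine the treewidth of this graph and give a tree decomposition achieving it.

Every bag has size at most 4, so the width is 4 − 1 = 3 and tw(G) ≤ 3. For the lower bound: the 4 vertex sets {0,3,12}, {7}, {13}, {1,5,9,10} are disjoint, each induces a connected subgraph, and every pair is joined by at least one edge of G. Contracting each set to a single vertex therefore yields K_{4} as a minor, and since treewidth is minor-monotone, tw(G) ≥ tw(K_{4}) = 3. Hence tw(G) = 3 exactly.

Treewidth 3.
One such decomposition:
Bags: B1 = {0, 3, 7, 12}  B2 = {0, 7, 12, 13}  B3 = {7, 10, 12, 13}  B4 = {7, 9, 10, 13}  B5 = {5, 9, 10, 13}  B6 = {1, 5, 9, 10}  B7 = {1, 4, 5, 9}  B8 = {1, 4, 5, 11}  B9 = {1, 4, 6, 11}  B10 = {4, 6, 8, 11}  B11 = {2, 6, 8, 11}  B12 = {2, 6, 8, 14}
Tree: B1–B2, B2–B3, B3–B4, B4–B5, B5–B6, B6–B7, B7–B8, B8–B9, B9–B10, B10–B11, B11–B12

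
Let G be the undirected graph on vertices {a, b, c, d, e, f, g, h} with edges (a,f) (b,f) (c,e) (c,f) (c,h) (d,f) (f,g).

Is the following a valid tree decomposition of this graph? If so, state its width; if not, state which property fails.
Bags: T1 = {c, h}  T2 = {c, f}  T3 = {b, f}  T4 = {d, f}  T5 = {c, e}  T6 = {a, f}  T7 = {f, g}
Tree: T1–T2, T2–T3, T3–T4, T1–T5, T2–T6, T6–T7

Checking the three conditions: (i) the bags cover all of {a, b, c, d, e, f, g, h}; (ii) for each edge, some bag contains both endpoints; (iii) the bags containing any fixed vertex form a subtree. All hold, so the decomposition is valid with width 2 − 1 = 1.

Yes; width 1.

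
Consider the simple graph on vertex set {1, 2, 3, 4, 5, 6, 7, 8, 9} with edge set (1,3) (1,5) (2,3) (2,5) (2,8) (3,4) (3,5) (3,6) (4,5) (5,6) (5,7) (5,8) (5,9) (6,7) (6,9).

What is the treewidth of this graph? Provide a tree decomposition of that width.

Treewidth 2.
Bags: B1 = {1, 3, 5}  B2 = {3, 4, 5}  B3 = {3, 5, 6}  B4 = {5, 6, 7}  B5 = {5, 6, 9}  B6 = {2, 3, 5}  B7 = {2, 5, 8}
Tree: B1–B2, B1–B3, B3–B4, B3–B5, B1–B6, B6–B7

Every bag has size at most 3, so the width is 3 − 1 = 2 and tw(G) ≤ 2. Conversely, {2, 5, 8} is a clique of size 3, and the vertices of any clique must share a bag in every tree decomposition; so some bag has ≥ 3 vertices and tw(G) ≥ 2. The upper and lower bounds meet at 2, so that is the treewidth.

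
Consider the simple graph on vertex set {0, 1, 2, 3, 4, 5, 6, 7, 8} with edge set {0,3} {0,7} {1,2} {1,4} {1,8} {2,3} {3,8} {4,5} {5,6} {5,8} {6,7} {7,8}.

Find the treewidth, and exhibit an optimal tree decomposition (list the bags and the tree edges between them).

Treewidth 3.
One optimal decomposition is:
Bags: B1 = {0, 1, 2, 3}  B2 = {0, 1, 3, 8}  B3 = {0, 1, 7, 8}  B4 = {1, 4, 7, 8}  B5 = {4, 5, 7, 8}  B6 = {4, 5, 6, 7}
Tree: B1–B2, B2–B3, B3–B4, B4–B5, B5–B6

Each bag holds 4 vertices, so the decomposition has width 3, which upper-bounds the treewidth. For the lower bound: the 4 vertex sets {0,2,3}, {1}, {8}, {4,5,6,7} are disjoint, each induces a connected subgraph, and every pair is joined by at least one edge of G. Contracting each set to a single vertex therefore yields K_{4} as a minor, and since treewidth is minor-monotone, tw(G) ≥ tw(K_{4}) = 3. Hence tw(G) = 3 exactly.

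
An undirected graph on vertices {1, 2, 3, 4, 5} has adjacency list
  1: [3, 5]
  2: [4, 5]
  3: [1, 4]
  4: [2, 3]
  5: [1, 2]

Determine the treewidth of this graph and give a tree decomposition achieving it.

Every bag has size at most 3, so the width is 3 − 1 = 2 and tw(G) ≤ 2. Since 1–5–2–4–3–1 is a cycle in G, G is not acyclic. Forests are exactly the graphs of treewidth ≤ 1, so tw(G) ≥ 2. Hence tw(G) = 2 exactly.

Treewidth 2.
One such decomposition:
Bags: B1 = {1, 2, 5}  B2 = {1, 2, 4}  B3 = {1, 3, 4}
Tree: B1–B2, B2–B3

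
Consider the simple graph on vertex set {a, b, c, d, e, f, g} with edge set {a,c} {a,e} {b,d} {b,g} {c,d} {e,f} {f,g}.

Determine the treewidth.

2

A width-2 tree decomposition is:
Bags: B1 = {b, d, g}  B2 = {d, f, g}  B3 = {d, e, f}  B4 = {a, d, e}  B5 = {a, c, d}
Tree: B1–B2, B2–B3, B3–B4, B4–B5
Every bag has size at most 3, so the width is 3 − 1 = 2 and tw(G) ≤ 2. The edges d–b–g–f–e–a–c–d form a cycle, so G is not a tree and its treewidth is at least 2. Combining the bounds, tw(G) = 2.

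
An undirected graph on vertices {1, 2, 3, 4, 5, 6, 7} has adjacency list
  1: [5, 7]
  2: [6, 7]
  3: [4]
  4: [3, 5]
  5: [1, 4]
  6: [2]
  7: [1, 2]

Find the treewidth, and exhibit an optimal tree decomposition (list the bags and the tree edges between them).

The largest bag has 2 vertices, giving width 1; this decomposition certifies tw(G) ≤ 1. Any graph with an edge has treewidth ≥ 1, and G has the edge 6–2. Hence tw(G) = 1 exactly.

Treewidth 1.
One optimal decomposition is:
Bags: B1 = {2, 6}  B2 = {2, 7}  B3 = {1, 7}  B4 = {1, 5}  B5 = {4, 5}  B6 = {3, 4}
Tree: B1–B2, B2–B3, B3–B4, B4–B5, B5–B6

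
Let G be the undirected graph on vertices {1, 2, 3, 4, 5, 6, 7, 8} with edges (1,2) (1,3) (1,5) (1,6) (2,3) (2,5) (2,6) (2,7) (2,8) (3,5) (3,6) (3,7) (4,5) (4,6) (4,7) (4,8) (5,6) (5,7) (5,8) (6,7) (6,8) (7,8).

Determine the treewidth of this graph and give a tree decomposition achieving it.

Each bag holds 5 vertices, so the decomposition has width 4, which upper-bounds the treewidth. On the other hand G contains the 5-clique {2, 5, 6, 7, 8}. A clique must lie in a single bag of any decomposition, so no decomposition can have width below 4. Therefore the treewidth is 4.

Treewidth 4.
One such decomposition:
Bags: B1 = {2, 5, 6, 7, 8}  B2 = {2, 3, 5, 6, 7}  B3 = {1, 2, 3, 5, 6}  B4 = {4, 5, 6, 7, 8}
Tree: B1–B2, B2–B3, B1–B4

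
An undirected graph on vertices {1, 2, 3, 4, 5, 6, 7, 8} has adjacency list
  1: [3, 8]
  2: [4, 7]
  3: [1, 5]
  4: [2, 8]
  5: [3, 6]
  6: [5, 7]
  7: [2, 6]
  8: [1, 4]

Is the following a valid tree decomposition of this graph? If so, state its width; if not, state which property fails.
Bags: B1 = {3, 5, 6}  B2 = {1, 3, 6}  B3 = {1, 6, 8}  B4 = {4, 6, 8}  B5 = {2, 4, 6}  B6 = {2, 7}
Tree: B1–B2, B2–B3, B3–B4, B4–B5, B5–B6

No — edge (6,7) lies in no bag.

A tree decomposition must satisfy three properties: every vertex lies in some bag; for every edge, both endpoints lie together in some bag; and for every vertex, the bags containing it form a connected subtree. Here edge (6,7) lies in no bag, so the decomposition is invalid.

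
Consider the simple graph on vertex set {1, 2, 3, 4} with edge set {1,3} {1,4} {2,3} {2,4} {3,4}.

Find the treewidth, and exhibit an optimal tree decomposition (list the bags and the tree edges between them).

Every bag has size at most 3, so the width is 3 − 1 = 2 and tw(G) ≤ 2. For the lower bound, the 3 vertices {1, 3, 4} are pairwise adjacent, and any tree decomposition puts a clique entirely inside one bag — forcing width ≥ 2. Hence tw(G) = 2 exactly.

Treewidth 2.
One optimal decomposition is:
Bags: B1 = {2, 3, 4}  B2 = {1, 3, 4}
Tree: B1–B2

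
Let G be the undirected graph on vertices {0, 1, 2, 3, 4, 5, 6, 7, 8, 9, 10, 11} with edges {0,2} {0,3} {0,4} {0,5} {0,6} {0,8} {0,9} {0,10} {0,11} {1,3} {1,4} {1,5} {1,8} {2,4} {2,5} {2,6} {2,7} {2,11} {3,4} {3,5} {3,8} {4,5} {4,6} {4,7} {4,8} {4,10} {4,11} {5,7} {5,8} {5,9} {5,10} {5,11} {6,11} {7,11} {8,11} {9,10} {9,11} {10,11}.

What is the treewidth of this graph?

A width-4 tree decomposition is:
Bags: B1 = {0, 2, 4, 5, 11}  B2 = {0, 2, 4, 6, 11}  B3 = {0, 4, 5, 8, 11}  B4 = {0, 4, 5, 10, 11}  B5 = {0, 5, 9, 10, 11}  B6 = {0, 3, 4, 5, 8}  B7 = {1, 3, 4, 5, 8}  B8 = {2, 4, 5, 7, 11}
Tree: B1–B2, B1–B3, B3–B4, B4–B5, B3–B6, B6–B7, B1–B8
Each bag holds 5 vertices, so the decomposition has width 4, which upper-bounds the treewidth. Conversely, {0, 5, 9, 10, 11} is a clique of size 5, and the vertices of any clique must share a bag in every tree decomposition; so some bag has ≥ 5 vertices and tw(G) ≥ 4. Combining the bounds, tw(G) = 4.

4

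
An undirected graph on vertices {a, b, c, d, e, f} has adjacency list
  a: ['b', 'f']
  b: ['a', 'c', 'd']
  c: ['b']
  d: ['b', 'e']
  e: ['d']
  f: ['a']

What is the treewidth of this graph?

1

A width-1 tree decomposition is:
Bags: B1 = {a, f}  B2 = {a, b}  B3 = {b, d}  B4 = {b, c}  B5 = {d, e}
Tree: B1–B2, B2–B3, B3–B4, B3–B5
Each bag holds 2 vertices, so the decomposition has width 1, which upper-bounds the treewidth. G has an edge, so its treewidth is at least 1. Therefore the treewidth is 1.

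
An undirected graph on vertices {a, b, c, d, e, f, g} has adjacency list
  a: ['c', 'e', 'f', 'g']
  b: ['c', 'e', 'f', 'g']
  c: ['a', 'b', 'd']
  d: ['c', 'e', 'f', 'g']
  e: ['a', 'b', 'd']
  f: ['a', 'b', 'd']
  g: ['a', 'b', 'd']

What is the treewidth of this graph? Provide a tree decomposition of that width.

Treewidth 3.
One such decomposition:
Bags: B1 = {a, b, d, g}  B2 = {a, b, d, f}  B3 = {a, b, c, d}  B4 = {a, b, d, e}
Tree: B1–B2, B2–B3, B3–B4

The largest bag has 4 vertices, giving width 3; this decomposition certifies tw(G) ≤ 3. For the lower bound: the 4 vertex sets {b,g}, {d,f}, {a}, {c} are disjoint, each induces a connected subgraph, and every pair is joined by at least one edge of G. Contracting each set to a single vertex therefore yields K_{4} as a minor, and since treewidth is minor-monotone, tw(G) ≥ tw(K_{4}) = 3. Combining the bounds, tw(G) = 3.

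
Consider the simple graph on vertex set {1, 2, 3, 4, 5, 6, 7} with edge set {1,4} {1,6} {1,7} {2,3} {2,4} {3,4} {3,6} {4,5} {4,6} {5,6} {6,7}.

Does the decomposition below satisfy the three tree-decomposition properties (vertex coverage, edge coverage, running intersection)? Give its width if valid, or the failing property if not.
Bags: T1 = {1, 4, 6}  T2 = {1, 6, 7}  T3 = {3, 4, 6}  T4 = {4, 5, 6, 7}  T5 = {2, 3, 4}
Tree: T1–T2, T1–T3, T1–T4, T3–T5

A tree decomposition must satisfy three properties: every vertex lies in some bag; for every edge, both endpoints lie together in some bag; and for every vertex, the bags containing it form a connected subtree. Here bags containing vertex 7 are not connected in the tree, so the decomposition is invalid.

No — bags containing vertex 7 are not connected in the tree.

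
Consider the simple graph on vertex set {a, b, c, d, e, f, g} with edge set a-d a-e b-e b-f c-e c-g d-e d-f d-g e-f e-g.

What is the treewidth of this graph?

2

A width-2 tree decomposition is:
Bags: B1 = {d, e, f}  B2 = {d, e, g}  B3 = {a, d, e}  B4 = {c, e, g}  B5 = {b, e, f}
Tree: B1–B2, B2–B3, B2–B4, B1–B5
Each bag holds 3 vertices, so the decomposition has width 2, which upper-bounds the treewidth. For the lower bound, the 3 vertices {d, e, g} are pairwise adjacent, and any tree decomposition puts a clique entirely inside one bag — forcing width ≥ 2. Combining the bounds, tw(G) = 2.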